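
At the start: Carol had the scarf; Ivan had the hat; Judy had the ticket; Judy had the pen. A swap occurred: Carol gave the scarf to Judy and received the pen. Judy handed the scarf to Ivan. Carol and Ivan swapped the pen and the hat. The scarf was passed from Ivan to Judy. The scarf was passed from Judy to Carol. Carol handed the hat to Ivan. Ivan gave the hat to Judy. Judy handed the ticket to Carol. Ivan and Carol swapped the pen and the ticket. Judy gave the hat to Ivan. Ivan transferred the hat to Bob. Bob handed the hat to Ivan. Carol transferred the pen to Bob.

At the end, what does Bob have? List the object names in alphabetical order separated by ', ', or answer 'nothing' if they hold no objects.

Answer: pen

Derivation:
Tracking all object holders:
Start: scarf:Carol, hat:Ivan, ticket:Judy, pen:Judy
Event 1 (swap scarf<->pen: now scarf:Judy, pen:Carol). State: scarf:Judy, hat:Ivan, ticket:Judy, pen:Carol
Event 2 (give scarf: Judy -> Ivan). State: scarf:Ivan, hat:Ivan, ticket:Judy, pen:Carol
Event 3 (swap pen<->hat: now pen:Ivan, hat:Carol). State: scarf:Ivan, hat:Carol, ticket:Judy, pen:Ivan
Event 4 (give scarf: Ivan -> Judy). State: scarf:Judy, hat:Carol, ticket:Judy, pen:Ivan
Event 5 (give scarf: Judy -> Carol). State: scarf:Carol, hat:Carol, ticket:Judy, pen:Ivan
Event 6 (give hat: Carol -> Ivan). State: scarf:Carol, hat:Ivan, ticket:Judy, pen:Ivan
Event 7 (give hat: Ivan -> Judy). State: scarf:Carol, hat:Judy, ticket:Judy, pen:Ivan
Event 8 (give ticket: Judy -> Carol). State: scarf:Carol, hat:Judy, ticket:Carol, pen:Ivan
Event 9 (swap pen<->ticket: now pen:Carol, ticket:Ivan). State: scarf:Carol, hat:Judy, ticket:Ivan, pen:Carol
Event 10 (give hat: Judy -> Ivan). State: scarf:Carol, hat:Ivan, ticket:Ivan, pen:Carol
Event 11 (give hat: Ivan -> Bob). State: scarf:Carol, hat:Bob, ticket:Ivan, pen:Carol
Event 12 (give hat: Bob -> Ivan). State: scarf:Carol, hat:Ivan, ticket:Ivan, pen:Carol
Event 13 (give pen: Carol -> Bob). State: scarf:Carol, hat:Ivan, ticket:Ivan, pen:Bob

Final state: scarf:Carol, hat:Ivan, ticket:Ivan, pen:Bob
Bob holds: pen.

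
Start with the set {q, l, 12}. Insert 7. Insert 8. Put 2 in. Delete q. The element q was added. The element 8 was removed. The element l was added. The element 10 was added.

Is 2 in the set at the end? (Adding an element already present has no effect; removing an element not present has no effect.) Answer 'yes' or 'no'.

Tracking the set through each operation:
Start: {12, l, q}
Event 1 (add 7): added. Set: {12, 7, l, q}
Event 2 (add 8): added. Set: {12, 7, 8, l, q}
Event 3 (add 2): added. Set: {12, 2, 7, 8, l, q}
Event 4 (remove q): removed. Set: {12, 2, 7, 8, l}
Event 5 (add q): added. Set: {12, 2, 7, 8, l, q}
Event 6 (remove 8): removed. Set: {12, 2, 7, l, q}
Event 7 (add l): already present, no change. Set: {12, 2, 7, l, q}
Event 8 (add 10): added. Set: {10, 12, 2, 7, l, q}

Final set: {10, 12, 2, 7, l, q} (size 6)
2 is in the final set.

Answer: yes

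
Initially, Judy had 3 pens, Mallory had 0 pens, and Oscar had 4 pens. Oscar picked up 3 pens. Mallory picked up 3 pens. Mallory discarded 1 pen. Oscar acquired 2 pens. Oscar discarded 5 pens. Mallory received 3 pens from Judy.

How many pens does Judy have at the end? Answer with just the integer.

Answer: 0

Derivation:
Tracking counts step by step:
Start: Judy=3, Mallory=0, Oscar=4
Event 1 (Oscar +3): Oscar: 4 -> 7. State: Judy=3, Mallory=0, Oscar=7
Event 2 (Mallory +3): Mallory: 0 -> 3. State: Judy=3, Mallory=3, Oscar=7
Event 3 (Mallory -1): Mallory: 3 -> 2. State: Judy=3, Mallory=2, Oscar=7
Event 4 (Oscar +2): Oscar: 7 -> 9. State: Judy=3, Mallory=2, Oscar=9
Event 5 (Oscar -5): Oscar: 9 -> 4. State: Judy=3, Mallory=2, Oscar=4
Event 6 (Judy -> Mallory, 3): Judy: 3 -> 0, Mallory: 2 -> 5. State: Judy=0, Mallory=5, Oscar=4

Judy's final count: 0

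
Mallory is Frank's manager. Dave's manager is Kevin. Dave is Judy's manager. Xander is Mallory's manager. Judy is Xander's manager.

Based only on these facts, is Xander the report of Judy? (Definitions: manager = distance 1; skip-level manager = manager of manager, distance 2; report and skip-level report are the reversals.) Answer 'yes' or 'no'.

Answer: yes

Derivation:
Reconstructing the manager chain from the given facts:
  Kevin -> Dave -> Judy -> Xander -> Mallory -> Frank
(each arrow means 'manager of the next')
Positions in the chain (0 = top):
  position of Kevin: 0
  position of Dave: 1
  position of Judy: 2
  position of Xander: 3
  position of Mallory: 4
  position of Frank: 5

Xander is at position 3, Judy is at position 2; signed distance (j - i) = -1.
'report' requires j - i = -1. Actual distance is -1, so the relation HOLDS.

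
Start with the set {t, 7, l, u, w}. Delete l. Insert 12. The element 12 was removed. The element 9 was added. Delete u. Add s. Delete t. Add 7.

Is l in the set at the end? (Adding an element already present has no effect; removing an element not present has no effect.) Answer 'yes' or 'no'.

Tracking the set through each operation:
Start: {7, l, t, u, w}
Event 1 (remove l): removed. Set: {7, t, u, w}
Event 2 (add 12): added. Set: {12, 7, t, u, w}
Event 3 (remove 12): removed. Set: {7, t, u, w}
Event 4 (add 9): added. Set: {7, 9, t, u, w}
Event 5 (remove u): removed. Set: {7, 9, t, w}
Event 6 (add s): added. Set: {7, 9, s, t, w}
Event 7 (remove t): removed. Set: {7, 9, s, w}
Event 8 (add 7): already present, no change. Set: {7, 9, s, w}

Final set: {7, 9, s, w} (size 4)
l is NOT in the final set.

Answer: no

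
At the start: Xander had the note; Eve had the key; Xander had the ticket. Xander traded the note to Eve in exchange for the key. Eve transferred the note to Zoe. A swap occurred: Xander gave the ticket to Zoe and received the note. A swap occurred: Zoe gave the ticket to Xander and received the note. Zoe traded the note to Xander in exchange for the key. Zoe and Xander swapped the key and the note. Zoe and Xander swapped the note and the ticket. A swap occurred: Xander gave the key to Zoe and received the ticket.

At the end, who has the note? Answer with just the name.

Answer: Xander

Derivation:
Tracking all object holders:
Start: note:Xander, key:Eve, ticket:Xander
Event 1 (swap note<->key: now note:Eve, key:Xander). State: note:Eve, key:Xander, ticket:Xander
Event 2 (give note: Eve -> Zoe). State: note:Zoe, key:Xander, ticket:Xander
Event 3 (swap ticket<->note: now ticket:Zoe, note:Xander). State: note:Xander, key:Xander, ticket:Zoe
Event 4 (swap ticket<->note: now ticket:Xander, note:Zoe). State: note:Zoe, key:Xander, ticket:Xander
Event 5 (swap note<->key: now note:Xander, key:Zoe). State: note:Xander, key:Zoe, ticket:Xander
Event 6 (swap key<->note: now key:Xander, note:Zoe). State: note:Zoe, key:Xander, ticket:Xander
Event 7 (swap note<->ticket: now note:Xander, ticket:Zoe). State: note:Xander, key:Xander, ticket:Zoe
Event 8 (swap key<->ticket: now key:Zoe, ticket:Xander). State: note:Xander, key:Zoe, ticket:Xander

Final state: note:Xander, key:Zoe, ticket:Xander
The note is held by Xander.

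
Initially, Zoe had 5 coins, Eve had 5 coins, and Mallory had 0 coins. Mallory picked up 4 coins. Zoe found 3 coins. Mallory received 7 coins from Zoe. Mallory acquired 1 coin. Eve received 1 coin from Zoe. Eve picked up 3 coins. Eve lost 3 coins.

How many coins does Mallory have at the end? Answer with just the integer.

Tracking counts step by step:
Start: Zoe=5, Eve=5, Mallory=0
Event 1 (Mallory +4): Mallory: 0 -> 4. State: Zoe=5, Eve=5, Mallory=4
Event 2 (Zoe +3): Zoe: 5 -> 8. State: Zoe=8, Eve=5, Mallory=4
Event 3 (Zoe -> Mallory, 7): Zoe: 8 -> 1, Mallory: 4 -> 11. State: Zoe=1, Eve=5, Mallory=11
Event 4 (Mallory +1): Mallory: 11 -> 12. State: Zoe=1, Eve=5, Mallory=12
Event 5 (Zoe -> Eve, 1): Zoe: 1 -> 0, Eve: 5 -> 6. State: Zoe=0, Eve=6, Mallory=12
Event 6 (Eve +3): Eve: 6 -> 9. State: Zoe=0, Eve=9, Mallory=12
Event 7 (Eve -3): Eve: 9 -> 6. State: Zoe=0, Eve=6, Mallory=12

Mallory's final count: 12

Answer: 12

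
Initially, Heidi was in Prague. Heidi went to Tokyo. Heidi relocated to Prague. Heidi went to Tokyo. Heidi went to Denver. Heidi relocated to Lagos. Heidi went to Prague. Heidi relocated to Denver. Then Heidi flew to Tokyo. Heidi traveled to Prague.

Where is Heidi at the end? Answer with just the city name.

Tracking Heidi's location:
Start: Heidi is in Prague.
After move 1: Prague -> Tokyo. Heidi is in Tokyo.
After move 2: Tokyo -> Prague. Heidi is in Prague.
After move 3: Prague -> Tokyo. Heidi is in Tokyo.
After move 4: Tokyo -> Denver. Heidi is in Denver.
After move 5: Denver -> Lagos. Heidi is in Lagos.
After move 6: Lagos -> Prague. Heidi is in Prague.
After move 7: Prague -> Denver. Heidi is in Denver.
After move 8: Denver -> Tokyo. Heidi is in Tokyo.
After move 9: Tokyo -> Prague. Heidi is in Prague.

Answer: Prague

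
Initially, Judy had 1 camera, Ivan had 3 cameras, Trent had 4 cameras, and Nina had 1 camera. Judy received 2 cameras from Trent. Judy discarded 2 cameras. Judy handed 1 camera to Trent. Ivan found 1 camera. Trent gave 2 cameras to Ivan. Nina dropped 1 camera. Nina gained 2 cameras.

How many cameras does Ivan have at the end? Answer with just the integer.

Tracking counts step by step:
Start: Judy=1, Ivan=3, Trent=4, Nina=1
Event 1 (Trent -> Judy, 2): Trent: 4 -> 2, Judy: 1 -> 3. State: Judy=3, Ivan=3, Trent=2, Nina=1
Event 2 (Judy -2): Judy: 3 -> 1. State: Judy=1, Ivan=3, Trent=2, Nina=1
Event 3 (Judy -> Trent, 1): Judy: 1 -> 0, Trent: 2 -> 3. State: Judy=0, Ivan=3, Trent=3, Nina=1
Event 4 (Ivan +1): Ivan: 3 -> 4. State: Judy=0, Ivan=4, Trent=3, Nina=1
Event 5 (Trent -> Ivan, 2): Trent: 3 -> 1, Ivan: 4 -> 6. State: Judy=0, Ivan=6, Trent=1, Nina=1
Event 6 (Nina -1): Nina: 1 -> 0. State: Judy=0, Ivan=6, Trent=1, Nina=0
Event 7 (Nina +2): Nina: 0 -> 2. State: Judy=0, Ivan=6, Trent=1, Nina=2

Ivan's final count: 6

Answer: 6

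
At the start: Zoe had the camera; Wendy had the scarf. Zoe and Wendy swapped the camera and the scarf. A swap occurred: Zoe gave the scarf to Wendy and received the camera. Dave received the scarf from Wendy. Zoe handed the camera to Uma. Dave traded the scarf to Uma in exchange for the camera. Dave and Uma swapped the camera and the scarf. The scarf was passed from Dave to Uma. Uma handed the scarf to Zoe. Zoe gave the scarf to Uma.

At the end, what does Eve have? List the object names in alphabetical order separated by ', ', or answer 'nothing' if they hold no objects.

Answer: nothing

Derivation:
Tracking all object holders:
Start: camera:Zoe, scarf:Wendy
Event 1 (swap camera<->scarf: now camera:Wendy, scarf:Zoe). State: camera:Wendy, scarf:Zoe
Event 2 (swap scarf<->camera: now scarf:Wendy, camera:Zoe). State: camera:Zoe, scarf:Wendy
Event 3 (give scarf: Wendy -> Dave). State: camera:Zoe, scarf:Dave
Event 4 (give camera: Zoe -> Uma). State: camera:Uma, scarf:Dave
Event 5 (swap scarf<->camera: now scarf:Uma, camera:Dave). State: camera:Dave, scarf:Uma
Event 6 (swap camera<->scarf: now camera:Uma, scarf:Dave). State: camera:Uma, scarf:Dave
Event 7 (give scarf: Dave -> Uma). State: camera:Uma, scarf:Uma
Event 8 (give scarf: Uma -> Zoe). State: camera:Uma, scarf:Zoe
Event 9 (give scarf: Zoe -> Uma). State: camera:Uma, scarf:Uma

Final state: camera:Uma, scarf:Uma
Eve holds: (nothing).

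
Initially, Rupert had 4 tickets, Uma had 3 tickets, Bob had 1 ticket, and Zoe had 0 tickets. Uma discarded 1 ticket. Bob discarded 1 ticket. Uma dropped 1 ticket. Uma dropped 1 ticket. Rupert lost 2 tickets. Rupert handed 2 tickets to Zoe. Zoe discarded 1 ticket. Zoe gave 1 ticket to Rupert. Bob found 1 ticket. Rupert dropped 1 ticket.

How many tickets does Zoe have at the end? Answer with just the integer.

Tracking counts step by step:
Start: Rupert=4, Uma=3, Bob=1, Zoe=0
Event 1 (Uma -1): Uma: 3 -> 2. State: Rupert=4, Uma=2, Bob=1, Zoe=0
Event 2 (Bob -1): Bob: 1 -> 0. State: Rupert=4, Uma=2, Bob=0, Zoe=0
Event 3 (Uma -1): Uma: 2 -> 1. State: Rupert=4, Uma=1, Bob=0, Zoe=0
Event 4 (Uma -1): Uma: 1 -> 0. State: Rupert=4, Uma=0, Bob=0, Zoe=0
Event 5 (Rupert -2): Rupert: 4 -> 2. State: Rupert=2, Uma=0, Bob=0, Zoe=0
Event 6 (Rupert -> Zoe, 2): Rupert: 2 -> 0, Zoe: 0 -> 2. State: Rupert=0, Uma=0, Bob=0, Zoe=2
Event 7 (Zoe -1): Zoe: 2 -> 1. State: Rupert=0, Uma=0, Bob=0, Zoe=1
Event 8 (Zoe -> Rupert, 1): Zoe: 1 -> 0, Rupert: 0 -> 1. State: Rupert=1, Uma=0, Bob=0, Zoe=0
Event 9 (Bob +1): Bob: 0 -> 1. State: Rupert=1, Uma=0, Bob=1, Zoe=0
Event 10 (Rupert -1): Rupert: 1 -> 0. State: Rupert=0, Uma=0, Bob=1, Zoe=0

Zoe's final count: 0

Answer: 0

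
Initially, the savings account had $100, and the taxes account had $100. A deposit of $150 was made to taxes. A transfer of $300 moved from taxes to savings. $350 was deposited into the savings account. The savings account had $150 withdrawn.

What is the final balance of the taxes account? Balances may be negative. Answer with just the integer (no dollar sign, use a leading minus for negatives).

Tracking account balances step by step:
Start: savings=100, taxes=100
Event 1 (deposit 150 to taxes): taxes: 100 + 150 = 250. Balances: savings=100, taxes=250
Event 2 (transfer 300 taxes -> savings): taxes: 250 - 300 = -50, savings: 100 + 300 = 400. Balances: savings=400, taxes=-50
Event 3 (deposit 350 to savings): savings: 400 + 350 = 750. Balances: savings=750, taxes=-50
Event 4 (withdraw 150 from savings): savings: 750 - 150 = 600. Balances: savings=600, taxes=-50

Final balance of taxes: -50

Answer: -50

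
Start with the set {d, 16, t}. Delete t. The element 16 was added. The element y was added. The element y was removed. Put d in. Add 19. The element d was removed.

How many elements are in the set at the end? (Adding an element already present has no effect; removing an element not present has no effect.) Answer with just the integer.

Tracking the set through each operation:
Start: {16, d, t}
Event 1 (remove t): removed. Set: {16, d}
Event 2 (add 16): already present, no change. Set: {16, d}
Event 3 (add y): added. Set: {16, d, y}
Event 4 (remove y): removed. Set: {16, d}
Event 5 (add d): already present, no change. Set: {16, d}
Event 6 (add 19): added. Set: {16, 19, d}
Event 7 (remove d): removed. Set: {16, 19}

Final set: {16, 19} (size 2)

Answer: 2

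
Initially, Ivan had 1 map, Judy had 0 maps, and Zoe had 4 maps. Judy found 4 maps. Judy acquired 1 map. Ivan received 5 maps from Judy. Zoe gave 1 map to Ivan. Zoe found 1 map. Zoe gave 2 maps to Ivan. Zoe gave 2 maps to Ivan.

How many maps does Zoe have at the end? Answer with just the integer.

Tracking counts step by step:
Start: Ivan=1, Judy=0, Zoe=4
Event 1 (Judy +4): Judy: 0 -> 4. State: Ivan=1, Judy=4, Zoe=4
Event 2 (Judy +1): Judy: 4 -> 5. State: Ivan=1, Judy=5, Zoe=4
Event 3 (Judy -> Ivan, 5): Judy: 5 -> 0, Ivan: 1 -> 6. State: Ivan=6, Judy=0, Zoe=4
Event 4 (Zoe -> Ivan, 1): Zoe: 4 -> 3, Ivan: 6 -> 7. State: Ivan=7, Judy=0, Zoe=3
Event 5 (Zoe +1): Zoe: 3 -> 4. State: Ivan=7, Judy=0, Zoe=4
Event 6 (Zoe -> Ivan, 2): Zoe: 4 -> 2, Ivan: 7 -> 9. State: Ivan=9, Judy=0, Zoe=2
Event 7 (Zoe -> Ivan, 2): Zoe: 2 -> 0, Ivan: 9 -> 11. State: Ivan=11, Judy=0, Zoe=0

Zoe's final count: 0

Answer: 0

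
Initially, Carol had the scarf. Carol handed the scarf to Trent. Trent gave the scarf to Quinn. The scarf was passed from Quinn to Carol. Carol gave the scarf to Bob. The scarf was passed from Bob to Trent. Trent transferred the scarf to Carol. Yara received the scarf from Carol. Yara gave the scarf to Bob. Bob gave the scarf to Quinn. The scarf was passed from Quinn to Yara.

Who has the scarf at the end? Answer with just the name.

Tracking the scarf through each event:
Start: Carol has the scarf.
After event 1: Trent has the scarf.
After event 2: Quinn has the scarf.
After event 3: Carol has the scarf.
After event 4: Bob has the scarf.
After event 5: Trent has the scarf.
After event 6: Carol has the scarf.
After event 7: Yara has the scarf.
After event 8: Bob has the scarf.
After event 9: Quinn has the scarf.
After event 10: Yara has the scarf.

Answer: Yara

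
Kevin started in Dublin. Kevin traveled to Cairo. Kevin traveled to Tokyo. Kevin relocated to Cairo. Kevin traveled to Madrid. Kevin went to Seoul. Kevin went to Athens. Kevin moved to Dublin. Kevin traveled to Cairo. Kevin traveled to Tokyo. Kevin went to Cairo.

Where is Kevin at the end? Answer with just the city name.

Tracking Kevin's location:
Start: Kevin is in Dublin.
After move 1: Dublin -> Cairo. Kevin is in Cairo.
After move 2: Cairo -> Tokyo. Kevin is in Tokyo.
After move 3: Tokyo -> Cairo. Kevin is in Cairo.
After move 4: Cairo -> Madrid. Kevin is in Madrid.
After move 5: Madrid -> Seoul. Kevin is in Seoul.
After move 6: Seoul -> Athens. Kevin is in Athens.
After move 7: Athens -> Dublin. Kevin is in Dublin.
After move 8: Dublin -> Cairo. Kevin is in Cairo.
After move 9: Cairo -> Tokyo. Kevin is in Tokyo.
After move 10: Tokyo -> Cairo. Kevin is in Cairo.

Answer: Cairo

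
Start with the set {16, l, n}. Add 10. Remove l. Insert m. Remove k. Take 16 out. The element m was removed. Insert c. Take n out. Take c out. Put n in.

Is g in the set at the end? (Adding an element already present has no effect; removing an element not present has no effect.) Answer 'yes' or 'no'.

Tracking the set through each operation:
Start: {16, l, n}
Event 1 (add 10): added. Set: {10, 16, l, n}
Event 2 (remove l): removed. Set: {10, 16, n}
Event 3 (add m): added. Set: {10, 16, m, n}
Event 4 (remove k): not present, no change. Set: {10, 16, m, n}
Event 5 (remove 16): removed. Set: {10, m, n}
Event 6 (remove m): removed. Set: {10, n}
Event 7 (add c): added. Set: {10, c, n}
Event 8 (remove n): removed. Set: {10, c}
Event 9 (remove c): removed. Set: {10}
Event 10 (add n): added. Set: {10, n}

Final set: {10, n} (size 2)
g is NOT in the final set.

Answer: no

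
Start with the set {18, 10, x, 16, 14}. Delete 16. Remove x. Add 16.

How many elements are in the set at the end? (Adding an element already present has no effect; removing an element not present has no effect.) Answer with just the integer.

Tracking the set through each operation:
Start: {10, 14, 16, 18, x}
Event 1 (remove 16): removed. Set: {10, 14, 18, x}
Event 2 (remove x): removed. Set: {10, 14, 18}
Event 3 (add 16): added. Set: {10, 14, 16, 18}

Final set: {10, 14, 16, 18} (size 4)

Answer: 4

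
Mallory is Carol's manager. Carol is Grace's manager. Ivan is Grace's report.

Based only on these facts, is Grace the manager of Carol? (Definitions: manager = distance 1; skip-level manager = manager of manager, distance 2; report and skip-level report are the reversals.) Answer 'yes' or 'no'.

Reconstructing the manager chain from the given facts:
  Mallory -> Carol -> Grace -> Ivan
(each arrow means 'manager of the next')
Positions in the chain (0 = top):
  position of Mallory: 0
  position of Carol: 1
  position of Grace: 2
  position of Ivan: 3

Grace is at position 2, Carol is at position 1; signed distance (j - i) = -1.
'manager' requires j - i = 1. Actual distance is -1, so the relation does NOT hold.

Answer: no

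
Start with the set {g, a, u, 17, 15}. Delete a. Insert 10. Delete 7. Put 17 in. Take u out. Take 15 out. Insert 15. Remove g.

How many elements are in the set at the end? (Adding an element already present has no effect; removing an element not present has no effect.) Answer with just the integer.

Answer: 3

Derivation:
Tracking the set through each operation:
Start: {15, 17, a, g, u}
Event 1 (remove a): removed. Set: {15, 17, g, u}
Event 2 (add 10): added. Set: {10, 15, 17, g, u}
Event 3 (remove 7): not present, no change. Set: {10, 15, 17, g, u}
Event 4 (add 17): already present, no change. Set: {10, 15, 17, g, u}
Event 5 (remove u): removed. Set: {10, 15, 17, g}
Event 6 (remove 15): removed. Set: {10, 17, g}
Event 7 (add 15): added. Set: {10, 15, 17, g}
Event 8 (remove g): removed. Set: {10, 15, 17}

Final set: {10, 15, 17} (size 3)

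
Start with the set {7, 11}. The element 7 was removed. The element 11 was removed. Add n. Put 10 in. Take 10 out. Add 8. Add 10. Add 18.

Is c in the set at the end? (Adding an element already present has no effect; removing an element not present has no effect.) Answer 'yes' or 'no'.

Answer: no

Derivation:
Tracking the set through each operation:
Start: {11, 7}
Event 1 (remove 7): removed. Set: {11}
Event 2 (remove 11): removed. Set: {}
Event 3 (add n): added. Set: {n}
Event 4 (add 10): added. Set: {10, n}
Event 5 (remove 10): removed. Set: {n}
Event 6 (add 8): added. Set: {8, n}
Event 7 (add 10): added. Set: {10, 8, n}
Event 8 (add 18): added. Set: {10, 18, 8, n}

Final set: {10, 18, 8, n} (size 4)
c is NOT in the final set.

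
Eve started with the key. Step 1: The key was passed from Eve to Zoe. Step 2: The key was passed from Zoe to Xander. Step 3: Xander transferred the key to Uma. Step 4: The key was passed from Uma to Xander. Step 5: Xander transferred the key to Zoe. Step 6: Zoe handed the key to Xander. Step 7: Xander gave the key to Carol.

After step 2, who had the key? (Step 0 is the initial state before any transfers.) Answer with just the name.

Answer: Xander

Derivation:
Tracking the key holder through step 2:
After step 0 (start): Eve
After step 1: Zoe
After step 2: Xander

At step 2, the holder is Xander.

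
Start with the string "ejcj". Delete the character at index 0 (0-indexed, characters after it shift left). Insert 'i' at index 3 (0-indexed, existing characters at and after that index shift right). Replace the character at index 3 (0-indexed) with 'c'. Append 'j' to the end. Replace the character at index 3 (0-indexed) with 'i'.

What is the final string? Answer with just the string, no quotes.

Applying each edit step by step:
Start: "ejcj"
Op 1 (delete idx 0 = 'e'): "ejcj" -> "jcj"
Op 2 (insert 'i' at idx 3): "jcj" -> "jcji"
Op 3 (replace idx 3: 'i' -> 'c'): "jcji" -> "jcjc"
Op 4 (append 'j'): "jcjc" -> "jcjcj"
Op 5 (replace idx 3: 'c' -> 'i'): "jcjcj" -> "jcjij"

Answer: jcjij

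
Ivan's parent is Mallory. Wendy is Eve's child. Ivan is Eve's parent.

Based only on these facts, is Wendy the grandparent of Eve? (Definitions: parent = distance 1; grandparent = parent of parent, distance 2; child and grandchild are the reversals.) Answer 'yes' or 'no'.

Answer: no

Derivation:
Reconstructing the parent chain from the given facts:
  Mallory -> Ivan -> Eve -> Wendy
(each arrow means 'parent of the next')
Positions in the chain (0 = top):
  position of Mallory: 0
  position of Ivan: 1
  position of Eve: 2
  position of Wendy: 3

Wendy is at position 3, Eve is at position 2; signed distance (j - i) = -1.
'grandparent' requires j - i = 2. Actual distance is -1, so the relation does NOT hold.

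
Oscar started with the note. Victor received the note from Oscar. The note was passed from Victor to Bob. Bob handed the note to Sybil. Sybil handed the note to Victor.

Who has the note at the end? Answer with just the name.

Answer: Victor

Derivation:
Tracking the note through each event:
Start: Oscar has the note.
After event 1: Victor has the note.
After event 2: Bob has the note.
After event 3: Sybil has the note.
After event 4: Victor has the note.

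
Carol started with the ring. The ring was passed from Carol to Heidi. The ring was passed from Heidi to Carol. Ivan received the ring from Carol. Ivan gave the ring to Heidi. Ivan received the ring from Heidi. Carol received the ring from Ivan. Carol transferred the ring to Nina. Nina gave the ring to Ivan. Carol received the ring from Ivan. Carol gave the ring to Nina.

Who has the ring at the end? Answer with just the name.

Answer: Nina

Derivation:
Tracking the ring through each event:
Start: Carol has the ring.
After event 1: Heidi has the ring.
After event 2: Carol has the ring.
After event 3: Ivan has the ring.
After event 4: Heidi has the ring.
After event 5: Ivan has the ring.
After event 6: Carol has the ring.
After event 7: Nina has the ring.
After event 8: Ivan has the ring.
After event 9: Carol has the ring.
After event 10: Nina has the ring.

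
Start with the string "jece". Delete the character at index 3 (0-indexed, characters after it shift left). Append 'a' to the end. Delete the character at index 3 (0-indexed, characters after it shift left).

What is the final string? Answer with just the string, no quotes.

Applying each edit step by step:
Start: "jece"
Op 1 (delete idx 3 = 'e'): "jece" -> "jec"
Op 2 (append 'a'): "jec" -> "jeca"
Op 3 (delete idx 3 = 'a'): "jeca" -> "jec"

Answer: jec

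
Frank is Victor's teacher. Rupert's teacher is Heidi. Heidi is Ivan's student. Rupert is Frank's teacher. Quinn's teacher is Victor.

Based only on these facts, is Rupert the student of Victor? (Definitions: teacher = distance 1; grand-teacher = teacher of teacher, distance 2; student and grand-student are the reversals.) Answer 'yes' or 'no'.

Reconstructing the teacher chain from the given facts:
  Ivan -> Heidi -> Rupert -> Frank -> Victor -> Quinn
(each arrow means 'teacher of the next')
Positions in the chain (0 = top):
  position of Ivan: 0
  position of Heidi: 1
  position of Rupert: 2
  position of Frank: 3
  position of Victor: 4
  position of Quinn: 5

Rupert is at position 2, Victor is at position 4; signed distance (j - i) = 2.
'student' requires j - i = -1. Actual distance is 2, so the relation does NOT hold.

Answer: no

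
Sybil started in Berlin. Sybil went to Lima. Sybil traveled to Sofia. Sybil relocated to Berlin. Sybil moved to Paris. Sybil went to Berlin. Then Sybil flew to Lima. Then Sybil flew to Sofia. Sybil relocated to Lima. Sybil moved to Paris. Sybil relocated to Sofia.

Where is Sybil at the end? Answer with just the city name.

Tracking Sybil's location:
Start: Sybil is in Berlin.
After move 1: Berlin -> Lima. Sybil is in Lima.
After move 2: Lima -> Sofia. Sybil is in Sofia.
After move 3: Sofia -> Berlin. Sybil is in Berlin.
After move 4: Berlin -> Paris. Sybil is in Paris.
After move 5: Paris -> Berlin. Sybil is in Berlin.
After move 6: Berlin -> Lima. Sybil is in Lima.
After move 7: Lima -> Sofia. Sybil is in Sofia.
After move 8: Sofia -> Lima. Sybil is in Lima.
After move 9: Lima -> Paris. Sybil is in Paris.
After move 10: Paris -> Sofia. Sybil is in Sofia.

Answer: Sofia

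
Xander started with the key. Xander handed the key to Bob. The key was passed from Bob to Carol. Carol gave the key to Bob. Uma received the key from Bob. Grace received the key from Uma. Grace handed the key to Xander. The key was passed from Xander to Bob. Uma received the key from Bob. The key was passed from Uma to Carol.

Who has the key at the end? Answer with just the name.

Answer: Carol

Derivation:
Tracking the key through each event:
Start: Xander has the key.
After event 1: Bob has the key.
After event 2: Carol has the key.
After event 3: Bob has the key.
After event 4: Uma has the key.
After event 5: Grace has the key.
After event 6: Xander has the key.
After event 7: Bob has the key.
After event 8: Uma has the key.
After event 9: Carol has the key.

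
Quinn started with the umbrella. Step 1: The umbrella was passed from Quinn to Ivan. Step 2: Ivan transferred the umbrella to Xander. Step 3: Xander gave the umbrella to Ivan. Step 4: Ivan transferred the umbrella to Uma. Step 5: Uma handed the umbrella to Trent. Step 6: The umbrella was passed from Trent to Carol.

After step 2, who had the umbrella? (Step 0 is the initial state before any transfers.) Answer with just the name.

Answer: Xander

Derivation:
Tracking the umbrella holder through step 2:
After step 0 (start): Quinn
After step 1: Ivan
After step 2: Xander

At step 2, the holder is Xander.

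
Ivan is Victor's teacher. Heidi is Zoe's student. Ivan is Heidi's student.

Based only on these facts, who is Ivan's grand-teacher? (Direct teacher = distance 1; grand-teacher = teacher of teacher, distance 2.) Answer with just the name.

Answer: Zoe

Derivation:
Reconstructing the teacher chain from the given facts:
  Zoe -> Heidi -> Ivan -> Victor
(each arrow means 'teacher of the next')
Positions in the chain (0 = top):
  position of Zoe: 0
  position of Heidi: 1
  position of Ivan: 2
  position of Victor: 3

Ivan is at position 2; the grand-teacher is 2 steps up the chain, i.e. position 0: Zoe.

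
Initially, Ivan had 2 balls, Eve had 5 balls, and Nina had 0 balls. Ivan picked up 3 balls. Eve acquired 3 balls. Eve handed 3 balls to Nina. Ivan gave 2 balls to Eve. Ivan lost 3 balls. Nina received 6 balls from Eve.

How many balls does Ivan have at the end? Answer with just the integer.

Answer: 0

Derivation:
Tracking counts step by step:
Start: Ivan=2, Eve=5, Nina=0
Event 1 (Ivan +3): Ivan: 2 -> 5. State: Ivan=5, Eve=5, Nina=0
Event 2 (Eve +3): Eve: 5 -> 8. State: Ivan=5, Eve=8, Nina=0
Event 3 (Eve -> Nina, 3): Eve: 8 -> 5, Nina: 0 -> 3. State: Ivan=5, Eve=5, Nina=3
Event 4 (Ivan -> Eve, 2): Ivan: 5 -> 3, Eve: 5 -> 7. State: Ivan=3, Eve=7, Nina=3
Event 5 (Ivan -3): Ivan: 3 -> 0. State: Ivan=0, Eve=7, Nina=3
Event 6 (Eve -> Nina, 6): Eve: 7 -> 1, Nina: 3 -> 9. State: Ivan=0, Eve=1, Nina=9

Ivan's final count: 0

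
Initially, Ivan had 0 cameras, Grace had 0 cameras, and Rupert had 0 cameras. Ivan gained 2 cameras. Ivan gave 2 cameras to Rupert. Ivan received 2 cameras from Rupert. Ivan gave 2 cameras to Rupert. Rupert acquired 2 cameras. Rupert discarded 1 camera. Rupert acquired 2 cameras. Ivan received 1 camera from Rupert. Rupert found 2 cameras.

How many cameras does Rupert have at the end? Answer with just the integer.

Tracking counts step by step:
Start: Ivan=0, Grace=0, Rupert=0
Event 1 (Ivan +2): Ivan: 0 -> 2. State: Ivan=2, Grace=0, Rupert=0
Event 2 (Ivan -> Rupert, 2): Ivan: 2 -> 0, Rupert: 0 -> 2. State: Ivan=0, Grace=0, Rupert=2
Event 3 (Rupert -> Ivan, 2): Rupert: 2 -> 0, Ivan: 0 -> 2. State: Ivan=2, Grace=0, Rupert=0
Event 4 (Ivan -> Rupert, 2): Ivan: 2 -> 0, Rupert: 0 -> 2. State: Ivan=0, Grace=0, Rupert=2
Event 5 (Rupert +2): Rupert: 2 -> 4. State: Ivan=0, Grace=0, Rupert=4
Event 6 (Rupert -1): Rupert: 4 -> 3. State: Ivan=0, Grace=0, Rupert=3
Event 7 (Rupert +2): Rupert: 3 -> 5. State: Ivan=0, Grace=0, Rupert=5
Event 8 (Rupert -> Ivan, 1): Rupert: 5 -> 4, Ivan: 0 -> 1. State: Ivan=1, Grace=0, Rupert=4
Event 9 (Rupert +2): Rupert: 4 -> 6. State: Ivan=1, Grace=0, Rupert=6

Rupert's final count: 6

Answer: 6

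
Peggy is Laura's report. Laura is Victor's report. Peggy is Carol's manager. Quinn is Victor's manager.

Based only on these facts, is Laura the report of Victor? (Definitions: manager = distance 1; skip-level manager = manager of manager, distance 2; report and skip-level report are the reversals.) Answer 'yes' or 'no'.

Answer: yes

Derivation:
Reconstructing the manager chain from the given facts:
  Quinn -> Victor -> Laura -> Peggy -> Carol
(each arrow means 'manager of the next')
Positions in the chain (0 = top):
  position of Quinn: 0
  position of Victor: 1
  position of Laura: 2
  position of Peggy: 3
  position of Carol: 4

Laura is at position 2, Victor is at position 1; signed distance (j - i) = -1.
'report' requires j - i = -1. Actual distance is -1, so the relation HOLDS.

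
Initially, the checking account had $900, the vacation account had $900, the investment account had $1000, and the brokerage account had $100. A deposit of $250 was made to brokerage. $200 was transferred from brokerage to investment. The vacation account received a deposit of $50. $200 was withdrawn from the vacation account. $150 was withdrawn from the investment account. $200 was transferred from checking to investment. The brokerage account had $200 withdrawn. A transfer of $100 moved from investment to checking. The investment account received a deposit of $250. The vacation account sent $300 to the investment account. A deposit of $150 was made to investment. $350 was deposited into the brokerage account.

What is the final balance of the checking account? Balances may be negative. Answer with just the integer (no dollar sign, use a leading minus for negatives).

Answer: 800

Derivation:
Tracking account balances step by step:
Start: checking=900, vacation=900, investment=1000, brokerage=100
Event 1 (deposit 250 to brokerage): brokerage: 100 + 250 = 350. Balances: checking=900, vacation=900, investment=1000, brokerage=350
Event 2 (transfer 200 brokerage -> investment): brokerage: 350 - 200 = 150, investment: 1000 + 200 = 1200. Balances: checking=900, vacation=900, investment=1200, brokerage=150
Event 3 (deposit 50 to vacation): vacation: 900 + 50 = 950. Balances: checking=900, vacation=950, investment=1200, brokerage=150
Event 4 (withdraw 200 from vacation): vacation: 950 - 200 = 750. Balances: checking=900, vacation=750, investment=1200, brokerage=150
Event 5 (withdraw 150 from investment): investment: 1200 - 150 = 1050. Balances: checking=900, vacation=750, investment=1050, brokerage=150
Event 6 (transfer 200 checking -> investment): checking: 900 - 200 = 700, investment: 1050 + 200 = 1250. Balances: checking=700, vacation=750, investment=1250, brokerage=150
Event 7 (withdraw 200 from brokerage): brokerage: 150 - 200 = -50. Balances: checking=700, vacation=750, investment=1250, brokerage=-50
Event 8 (transfer 100 investment -> checking): investment: 1250 - 100 = 1150, checking: 700 + 100 = 800. Balances: checking=800, vacation=750, investment=1150, brokerage=-50
Event 9 (deposit 250 to investment): investment: 1150 + 250 = 1400. Balances: checking=800, vacation=750, investment=1400, brokerage=-50
Event 10 (transfer 300 vacation -> investment): vacation: 750 - 300 = 450, investment: 1400 + 300 = 1700. Balances: checking=800, vacation=450, investment=1700, brokerage=-50
Event 11 (deposit 150 to investment): investment: 1700 + 150 = 1850. Balances: checking=800, vacation=450, investment=1850, brokerage=-50
Event 12 (deposit 350 to brokerage): brokerage: -50 + 350 = 300. Balances: checking=800, vacation=450, investment=1850, brokerage=300

Final balance of checking: 800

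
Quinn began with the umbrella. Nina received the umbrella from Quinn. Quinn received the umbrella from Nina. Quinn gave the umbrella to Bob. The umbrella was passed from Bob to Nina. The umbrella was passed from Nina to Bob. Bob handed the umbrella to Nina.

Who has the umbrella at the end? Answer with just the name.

Tracking the umbrella through each event:
Start: Quinn has the umbrella.
After event 1: Nina has the umbrella.
After event 2: Quinn has the umbrella.
After event 3: Bob has the umbrella.
After event 4: Nina has the umbrella.
After event 5: Bob has the umbrella.
After event 6: Nina has the umbrella.

Answer: Nina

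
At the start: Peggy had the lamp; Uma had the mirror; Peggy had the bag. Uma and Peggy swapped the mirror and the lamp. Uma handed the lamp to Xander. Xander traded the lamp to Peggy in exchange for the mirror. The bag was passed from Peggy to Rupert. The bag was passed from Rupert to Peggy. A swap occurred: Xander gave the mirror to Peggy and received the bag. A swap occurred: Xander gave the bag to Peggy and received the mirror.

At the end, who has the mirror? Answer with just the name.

Answer: Xander

Derivation:
Tracking all object holders:
Start: lamp:Peggy, mirror:Uma, bag:Peggy
Event 1 (swap mirror<->lamp: now mirror:Peggy, lamp:Uma). State: lamp:Uma, mirror:Peggy, bag:Peggy
Event 2 (give lamp: Uma -> Xander). State: lamp:Xander, mirror:Peggy, bag:Peggy
Event 3 (swap lamp<->mirror: now lamp:Peggy, mirror:Xander). State: lamp:Peggy, mirror:Xander, bag:Peggy
Event 4 (give bag: Peggy -> Rupert). State: lamp:Peggy, mirror:Xander, bag:Rupert
Event 5 (give bag: Rupert -> Peggy). State: lamp:Peggy, mirror:Xander, bag:Peggy
Event 6 (swap mirror<->bag: now mirror:Peggy, bag:Xander). State: lamp:Peggy, mirror:Peggy, bag:Xander
Event 7 (swap bag<->mirror: now bag:Peggy, mirror:Xander). State: lamp:Peggy, mirror:Xander, bag:Peggy

Final state: lamp:Peggy, mirror:Xander, bag:Peggy
The mirror is held by Xander.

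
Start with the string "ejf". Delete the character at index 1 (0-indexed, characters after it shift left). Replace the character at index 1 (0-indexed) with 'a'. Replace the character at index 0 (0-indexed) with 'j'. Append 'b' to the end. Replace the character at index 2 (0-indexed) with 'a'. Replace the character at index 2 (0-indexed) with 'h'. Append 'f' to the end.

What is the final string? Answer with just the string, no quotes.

Applying each edit step by step:
Start: "ejf"
Op 1 (delete idx 1 = 'j'): "ejf" -> "ef"
Op 2 (replace idx 1: 'f' -> 'a'): "ef" -> "ea"
Op 3 (replace idx 0: 'e' -> 'j'): "ea" -> "ja"
Op 4 (append 'b'): "ja" -> "jab"
Op 5 (replace idx 2: 'b' -> 'a'): "jab" -> "jaa"
Op 6 (replace idx 2: 'a' -> 'h'): "jaa" -> "jah"
Op 7 (append 'f'): "jah" -> "jahf"

Answer: jahf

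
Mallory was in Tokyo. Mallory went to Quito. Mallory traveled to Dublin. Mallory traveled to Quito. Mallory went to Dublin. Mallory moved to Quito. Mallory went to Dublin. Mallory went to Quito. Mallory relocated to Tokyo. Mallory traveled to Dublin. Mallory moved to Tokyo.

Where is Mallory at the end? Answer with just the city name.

Answer: Tokyo

Derivation:
Tracking Mallory's location:
Start: Mallory is in Tokyo.
After move 1: Tokyo -> Quito. Mallory is in Quito.
After move 2: Quito -> Dublin. Mallory is in Dublin.
After move 3: Dublin -> Quito. Mallory is in Quito.
After move 4: Quito -> Dublin. Mallory is in Dublin.
After move 5: Dublin -> Quito. Mallory is in Quito.
After move 6: Quito -> Dublin. Mallory is in Dublin.
After move 7: Dublin -> Quito. Mallory is in Quito.
After move 8: Quito -> Tokyo. Mallory is in Tokyo.
After move 9: Tokyo -> Dublin. Mallory is in Dublin.
After move 10: Dublin -> Tokyo. Mallory is in Tokyo.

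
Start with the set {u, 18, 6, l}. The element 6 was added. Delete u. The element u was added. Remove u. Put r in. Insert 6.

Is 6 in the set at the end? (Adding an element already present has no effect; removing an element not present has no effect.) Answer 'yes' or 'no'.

Answer: yes

Derivation:
Tracking the set through each operation:
Start: {18, 6, l, u}
Event 1 (add 6): already present, no change. Set: {18, 6, l, u}
Event 2 (remove u): removed. Set: {18, 6, l}
Event 3 (add u): added. Set: {18, 6, l, u}
Event 4 (remove u): removed. Set: {18, 6, l}
Event 5 (add r): added. Set: {18, 6, l, r}
Event 6 (add 6): already present, no change. Set: {18, 6, l, r}

Final set: {18, 6, l, r} (size 4)
6 is in the final set.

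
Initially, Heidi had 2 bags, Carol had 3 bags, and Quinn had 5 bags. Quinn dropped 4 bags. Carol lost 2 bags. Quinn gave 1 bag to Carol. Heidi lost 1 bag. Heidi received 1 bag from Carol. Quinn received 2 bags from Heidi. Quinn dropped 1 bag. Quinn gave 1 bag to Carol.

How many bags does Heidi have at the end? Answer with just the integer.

Answer: 0

Derivation:
Tracking counts step by step:
Start: Heidi=2, Carol=3, Quinn=5
Event 1 (Quinn -4): Quinn: 5 -> 1. State: Heidi=2, Carol=3, Quinn=1
Event 2 (Carol -2): Carol: 3 -> 1. State: Heidi=2, Carol=1, Quinn=1
Event 3 (Quinn -> Carol, 1): Quinn: 1 -> 0, Carol: 1 -> 2. State: Heidi=2, Carol=2, Quinn=0
Event 4 (Heidi -1): Heidi: 2 -> 1. State: Heidi=1, Carol=2, Quinn=0
Event 5 (Carol -> Heidi, 1): Carol: 2 -> 1, Heidi: 1 -> 2. State: Heidi=2, Carol=1, Quinn=0
Event 6 (Heidi -> Quinn, 2): Heidi: 2 -> 0, Quinn: 0 -> 2. State: Heidi=0, Carol=1, Quinn=2
Event 7 (Quinn -1): Quinn: 2 -> 1. State: Heidi=0, Carol=1, Quinn=1
Event 8 (Quinn -> Carol, 1): Quinn: 1 -> 0, Carol: 1 -> 2. State: Heidi=0, Carol=2, Quinn=0

Heidi's final count: 0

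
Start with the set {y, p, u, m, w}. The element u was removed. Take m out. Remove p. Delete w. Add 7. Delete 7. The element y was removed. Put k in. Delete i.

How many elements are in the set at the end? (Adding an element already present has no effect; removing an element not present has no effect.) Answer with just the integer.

Answer: 1

Derivation:
Tracking the set through each operation:
Start: {m, p, u, w, y}
Event 1 (remove u): removed. Set: {m, p, w, y}
Event 2 (remove m): removed. Set: {p, w, y}
Event 3 (remove p): removed. Set: {w, y}
Event 4 (remove w): removed. Set: {y}
Event 5 (add 7): added. Set: {7, y}
Event 6 (remove 7): removed. Set: {y}
Event 7 (remove y): removed. Set: {}
Event 8 (add k): added. Set: {k}
Event 9 (remove i): not present, no change. Set: {k}

Final set: {k} (size 1)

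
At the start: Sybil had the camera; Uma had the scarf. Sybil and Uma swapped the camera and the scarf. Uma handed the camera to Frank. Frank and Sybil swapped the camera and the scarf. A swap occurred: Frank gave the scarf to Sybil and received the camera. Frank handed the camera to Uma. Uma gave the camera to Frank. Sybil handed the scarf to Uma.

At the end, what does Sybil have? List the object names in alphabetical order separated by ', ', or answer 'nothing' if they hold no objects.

Answer: nothing

Derivation:
Tracking all object holders:
Start: camera:Sybil, scarf:Uma
Event 1 (swap camera<->scarf: now camera:Uma, scarf:Sybil). State: camera:Uma, scarf:Sybil
Event 2 (give camera: Uma -> Frank). State: camera:Frank, scarf:Sybil
Event 3 (swap camera<->scarf: now camera:Sybil, scarf:Frank). State: camera:Sybil, scarf:Frank
Event 4 (swap scarf<->camera: now scarf:Sybil, camera:Frank). State: camera:Frank, scarf:Sybil
Event 5 (give camera: Frank -> Uma). State: camera:Uma, scarf:Sybil
Event 6 (give camera: Uma -> Frank). State: camera:Frank, scarf:Sybil
Event 7 (give scarf: Sybil -> Uma). State: camera:Frank, scarf:Uma

Final state: camera:Frank, scarf:Uma
Sybil holds: (nothing).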